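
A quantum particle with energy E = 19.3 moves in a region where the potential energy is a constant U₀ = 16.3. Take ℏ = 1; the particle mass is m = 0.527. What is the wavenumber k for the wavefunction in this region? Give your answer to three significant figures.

With E > U₀ the solution is oscillatory, ψ ∝ e^{±ikx} with k = √(2m(E − U₀))/ℏ.
k = √(2 × 0.527 × 3) = 1.778.

k = 1.78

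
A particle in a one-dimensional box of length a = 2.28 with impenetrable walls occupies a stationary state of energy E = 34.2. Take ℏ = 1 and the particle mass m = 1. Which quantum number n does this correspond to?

n = 6

From E_n = n²π²ℏ²/(2ma²) invert to n = √(2ma²E)/(πℏ).
n = (2.28/π) × √(2 × 1 × 34.2) = 6.002 → n = 6.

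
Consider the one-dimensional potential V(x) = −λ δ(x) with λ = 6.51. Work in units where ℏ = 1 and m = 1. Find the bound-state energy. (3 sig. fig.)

E = -21.2

For x ≠ 0 the bound state is ψ ∝ e^{−κ|x|}; integrating the TISE across the delta gives the cusp condition 2κ = 2mλ/ℏ², so κ = 6.510.
Then E = −ℏ²κ²/(2m) = −mλ²/(2ℏ²) = -21.19.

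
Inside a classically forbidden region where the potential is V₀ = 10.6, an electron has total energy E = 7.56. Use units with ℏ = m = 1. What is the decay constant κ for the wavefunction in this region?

Since E < V₀ the TISE in this region is ψ'' = κ²ψ with κ = √(2m(V₀ − E))/ℏ.
κ = √(2 × 1 × 3.04) = 2.466.

κ = 2.47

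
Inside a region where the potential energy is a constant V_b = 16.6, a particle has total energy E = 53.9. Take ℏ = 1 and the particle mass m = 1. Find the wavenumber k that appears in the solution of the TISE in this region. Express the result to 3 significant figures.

k = 8.64

With E > V_b the solution is oscillatory, ψ ∝ e^{±ikx} with k = √(2m(E − V_b))/ℏ.
k = √(2 × 1 × 37.3) = 8.637.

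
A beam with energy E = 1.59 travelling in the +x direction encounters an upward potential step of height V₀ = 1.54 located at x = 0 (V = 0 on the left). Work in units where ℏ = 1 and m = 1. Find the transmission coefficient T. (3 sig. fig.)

T = 0.512

The wavenumbers are k₁ = √(2mE)/ℏ = 1.783 on the left and k₂ = √(2m(E − V₀))/ℏ = 0.3162 on the right.
Matching ψ and ψ′ at x = 0 gives r = (k₁ − k₂)/(k₁ + k₂), so R = r² = 0.4883 and T = 1 − R = 0.5117.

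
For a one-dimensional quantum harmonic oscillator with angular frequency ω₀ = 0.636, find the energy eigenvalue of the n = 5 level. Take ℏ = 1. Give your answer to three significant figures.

Using E_n = (n + ½)ℏω₀: E_5 = 5.5 × 0.636 = 3.498.

E = 3.50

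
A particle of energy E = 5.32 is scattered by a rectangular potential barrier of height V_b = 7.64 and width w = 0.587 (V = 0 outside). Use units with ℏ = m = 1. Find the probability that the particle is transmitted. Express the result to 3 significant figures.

T = 0.242

E < V_b: inside the barrier ψ ∝ e^{±κx} with κ = √(2m(V_b − E))/ℏ = 2.154.
κw = 1.264, sinh(κw) = 1.629.
The exact tunnelling result is T⁻¹ = 1 + V_b² sinh²(κw) / [4E(V_b − E)] = 4.139, so T = 0.242.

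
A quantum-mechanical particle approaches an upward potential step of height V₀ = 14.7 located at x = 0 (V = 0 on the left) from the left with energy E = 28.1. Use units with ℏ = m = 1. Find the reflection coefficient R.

The wavenumbers are k₁ = √(2mE)/ℏ = 7.497 on the left and k₂ = √(2m(E − V₀))/ℏ = 5.177 on the right.
Matching ψ and ψ′ at x = 0 gives r = (k₁ − k₂)/(k₁ + k₂), so R = r² = 0.03350 and T = 1 − R = 0.9665.

R = 0.0335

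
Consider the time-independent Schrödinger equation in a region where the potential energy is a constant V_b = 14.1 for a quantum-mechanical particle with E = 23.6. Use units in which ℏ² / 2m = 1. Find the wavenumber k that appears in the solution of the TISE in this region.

With E > V_b the solution is oscillatory, ψ ∝ e^{±ikx} with k = √(2m(E − V_b))/ℏ.
k = √(2 × 0.5 × 9.5) = 3.082.

k = 3.08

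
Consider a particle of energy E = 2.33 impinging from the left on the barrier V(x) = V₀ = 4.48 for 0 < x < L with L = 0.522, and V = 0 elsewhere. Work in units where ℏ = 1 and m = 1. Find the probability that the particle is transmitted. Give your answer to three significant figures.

Since E < V₀ the interior solution is evanescent with decay constant κ = √(2m(V₀ − E))/ℏ = 2.074.
κL = 1.082, sinh(κL) = 1.307.
Matching ψ, ψ′ at both faces gives T = [1 + V₀² sinh²(κL) / (4E(V₀ − E))]⁻¹ = 1/2.710 = 0.369.

T = 0.369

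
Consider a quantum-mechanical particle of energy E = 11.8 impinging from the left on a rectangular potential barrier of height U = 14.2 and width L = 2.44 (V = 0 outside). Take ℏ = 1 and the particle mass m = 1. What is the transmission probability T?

E < U: inside the barrier ψ ∝ e^{±κx} with κ = √(2m(U − E))/ℏ = 2.191.
κL = 5.346, sinh(κL) = 104.9.
Matching ψ, ψ′ at both faces gives T = [1 + U² sinh²(κL) / (4E(U − E))]⁻¹ = 1/19570 = 0.0000511.

T = 0.0000511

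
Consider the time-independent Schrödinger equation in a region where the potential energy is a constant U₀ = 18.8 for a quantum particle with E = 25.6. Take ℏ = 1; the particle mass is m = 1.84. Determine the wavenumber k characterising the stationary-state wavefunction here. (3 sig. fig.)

With E > U₀ the solution is oscillatory, ψ ∝ e^{±ikx} with k = √(2m(E − U₀))/ℏ.
k = √(2 × 1.84 × 6.8) = 5.002.

k = 5.00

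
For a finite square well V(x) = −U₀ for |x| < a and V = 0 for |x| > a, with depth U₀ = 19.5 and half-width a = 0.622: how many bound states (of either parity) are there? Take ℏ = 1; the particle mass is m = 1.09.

N = 3

Define the well-strength parameter z₀ = (a/ℏ)√(2mU₀) = 0.622 × √(2·1.09·19.5) = 4.055.
A new bound state (alternating even/odd) appears each time z₀ passes a multiple of π/2, so N = ⌊2z₀/π⌋ + 1 = ⌊2.582⌋ + 1 = 3.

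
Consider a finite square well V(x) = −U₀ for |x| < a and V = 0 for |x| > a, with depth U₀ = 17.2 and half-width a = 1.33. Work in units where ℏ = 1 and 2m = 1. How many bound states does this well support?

Define the well-strength parameter z₀ = (a/ℏ)√(2mU₀) = 1.33 × √(2·0.5·17.2) = 5.516.
A new bound state (alternating even/odd) appears each time z₀ passes a multiple of π/2, so N = ⌊2z₀/π⌋ + 1 = ⌊3.512⌋ + 1 = 4.

N = 4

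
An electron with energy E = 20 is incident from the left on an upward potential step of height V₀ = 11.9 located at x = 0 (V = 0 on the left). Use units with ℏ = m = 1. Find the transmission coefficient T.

On each side the TISE gives plane waves with k = √(2m(E − V))/ℏ: k₁ = √(2·1·20) = 6.325, k₂ = √(2·1·8.1) = 4.025.
Continuity of ψ and ψ′ at the step yields the reflection amplitude r = (k₁ − k₂)/(k₁ + k₂) = 0.2222; thus R = |r|² = 0.04937, T = 0.9506.

T = 0.951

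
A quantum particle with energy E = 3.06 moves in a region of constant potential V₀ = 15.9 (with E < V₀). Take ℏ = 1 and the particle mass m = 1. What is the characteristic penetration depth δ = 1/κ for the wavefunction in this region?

δ = 0.197

Since E < V₀ the TISE in this region is ψ'' = κ²ψ with κ = √(2m(V₀ − E))/ℏ.
κ = √(2 × 1 × 12.84) = 5.068. The penetration depth is δ = 1/κ = 0.197.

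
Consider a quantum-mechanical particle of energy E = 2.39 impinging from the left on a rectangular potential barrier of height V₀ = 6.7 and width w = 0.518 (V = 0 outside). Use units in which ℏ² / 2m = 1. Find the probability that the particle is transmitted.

E < V₀: inside the barrier ψ ∝ e^{±κx} with κ = √(2m(V₀ − E))/ℏ = 2.076.
κw = 1.075, sinh(κw) = 1.295.
Matching ψ, ψ′ at both faces gives T = [1 + V₀² sinh²(κw) / (4E(V₀ − E))]⁻¹ = 1/2.827 = 0.354.

T = 0.354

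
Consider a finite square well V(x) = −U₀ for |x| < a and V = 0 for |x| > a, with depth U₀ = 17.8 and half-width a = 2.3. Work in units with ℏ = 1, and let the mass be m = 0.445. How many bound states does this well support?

Define the well-strength parameter z₀ = (a/ℏ)√(2mU₀) = 2.3 × √(2·0.445·17.8) = 9.154.
A new bound state (alternating even/odd) appears each time z₀ passes a multiple of π/2, so N = ⌊2z₀/π⌋ + 1 = ⌊5.828⌋ + 1 = 6.

N = 6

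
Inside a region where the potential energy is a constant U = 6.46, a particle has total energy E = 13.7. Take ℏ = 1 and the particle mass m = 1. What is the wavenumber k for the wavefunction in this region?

With E > U the solution is oscillatory, ψ ∝ e^{±ikx} with k = √(2m(E − U))/ℏ.
k = √(2 × 1 × 7.24) = 3.805.

k = 3.81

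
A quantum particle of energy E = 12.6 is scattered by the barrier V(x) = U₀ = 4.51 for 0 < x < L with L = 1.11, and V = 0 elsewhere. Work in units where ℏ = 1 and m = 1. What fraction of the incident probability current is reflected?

E > U₀: inside the barrier k₂ = √(2m(E − U₀))/ℏ = 4.022, k₂L = 4.465.
Matching at both interfaces gives T⁻¹ = 1 + U₀² sin²(k₂L) / [4E(E − U₀)] = 1.047, hence T = 0.955.
R = 1 − T = 0.0448.

R = 0.0448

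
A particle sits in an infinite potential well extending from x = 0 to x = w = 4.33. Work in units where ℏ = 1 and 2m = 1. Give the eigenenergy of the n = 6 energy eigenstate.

E = 19.0

Requiring ψ(0) = ψ(w) = 0 quantises k = nπ/w, hence E_n = ℏ²k²/2m = n²π²ℏ²/(2mw²).
E_6 = 6² × π² / (2 × 0.5 × 4.33²) = 18.95.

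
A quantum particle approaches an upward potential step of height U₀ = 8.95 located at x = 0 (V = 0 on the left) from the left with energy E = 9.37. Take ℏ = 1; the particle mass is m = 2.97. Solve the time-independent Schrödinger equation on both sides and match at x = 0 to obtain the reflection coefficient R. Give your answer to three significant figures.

The wavenumbers are k₁ = √(2mE)/ℏ = 7.460 on the left and k₂ = √(2m(E − U₀))/ℏ = 1.579 on the right.
Continuity of ψ and ψ′ at the step yields the reflection amplitude r = (k₁ − k₂)/(k₁ + k₂) = 0.6506; thus R = |r|² = 0.4232, T = 0.5768.

R = 0.423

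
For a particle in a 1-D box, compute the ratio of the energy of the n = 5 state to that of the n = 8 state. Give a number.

Since E_n ∝ n², the ratio is (5/8)² = 0.390625.

0.390625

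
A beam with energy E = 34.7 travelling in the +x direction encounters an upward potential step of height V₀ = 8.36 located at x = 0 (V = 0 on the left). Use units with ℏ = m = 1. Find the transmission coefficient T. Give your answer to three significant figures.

T = 0.995

The wavenumbers are k₁ = √(2mE)/ℏ = 8.331 on the left and k₂ = √(2m(E − V₀))/ℏ = 7.258 on the right.
Continuity of ψ and ψ′ at the step yields the reflection amplitude r = (k₁ − k₂)/(k₁ + k₂) = 0.06880; thus R = |r|² = 0.004734, T = 0.9953.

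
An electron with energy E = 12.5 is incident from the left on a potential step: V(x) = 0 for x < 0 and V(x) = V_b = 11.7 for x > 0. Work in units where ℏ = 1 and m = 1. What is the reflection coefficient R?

The wavenumbers are k₁ = √(2mE)/ℏ = 5.000 on the left and k₂ = √(2m(E − V_b))/ℏ = 1.265 on the right.
Matching ψ and ψ′ at x = 0 gives r = (k₁ − k₂)/(k₁ + k₂), so R = r² = 0.3554 and T = 1 − R = 0.6446.

R = 0.355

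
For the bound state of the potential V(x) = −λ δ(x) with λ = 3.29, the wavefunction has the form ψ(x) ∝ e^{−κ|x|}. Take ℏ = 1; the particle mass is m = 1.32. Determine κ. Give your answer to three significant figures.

κ = 4.34

Integrate −(ℏ²/2m)ψ'' − λδ(x)ψ = Eψ from −ε to +ε: the ψ'' term gives ψ'(0⁺) − ψ'(0⁻) and the δ term gives −(2mλ/ℏ²)ψ(0).
With ψ ∝ e^{−κ|x|} this yields −2κ = −2mλ/ℏ², so κ = mλ/ℏ² = 4.343.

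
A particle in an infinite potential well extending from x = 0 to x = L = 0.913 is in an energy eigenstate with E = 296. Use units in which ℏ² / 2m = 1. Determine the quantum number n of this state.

n = 5

For an infinite well E_n = n²π²ℏ²/(2mL²), so n = (L/πℏ)√(2mE).
n = (0.913/π) × √(2 × 0.5 × 296) = 5.000 → n = 5.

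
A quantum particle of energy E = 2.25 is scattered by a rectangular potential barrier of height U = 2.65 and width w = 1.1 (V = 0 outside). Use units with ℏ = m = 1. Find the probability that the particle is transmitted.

Since E < U the interior solution is evanescent with decay constant κ = √(2m(U − E))/ℏ = 0.8944.
κw = 0.9839, sinh(κw) = 1.150.
The exact tunnelling result is T⁻¹ = 1 + U² sinh²(κw) / [4E(U − E)] = 3.582, so T = 0.279.

T = 0.279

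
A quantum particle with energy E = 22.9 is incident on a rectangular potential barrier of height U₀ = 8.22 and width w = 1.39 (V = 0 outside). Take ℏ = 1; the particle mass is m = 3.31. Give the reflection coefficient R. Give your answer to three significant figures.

Above the barrier the interior wavenumber is k₂ = √(2m(E − U₀))/ℏ = 9.858, giving phase k₂w = 13.70.
Matching at both interfaces gives T⁻¹ = 1 + U₀² sin²(k₂w) / [4E(E − U₀)] = 1.041, hence T = 0.960.
R = 1 − T = 0.0397.

R = 0.0397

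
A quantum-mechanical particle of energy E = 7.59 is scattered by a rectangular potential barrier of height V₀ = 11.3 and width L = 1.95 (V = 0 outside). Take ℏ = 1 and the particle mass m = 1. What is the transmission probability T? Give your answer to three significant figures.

E < V₀: inside the barrier ψ ∝ e^{±κx} with κ = √(2m(V₀ − E))/ℏ = 2.724.
κL = 5.312, sinh(κL) = 101.3.
Matching ψ, ψ′ at both faces gives T = [1 + V₀² sinh²(κL) / (4E(V₀ − E))]⁻¹ = 1/11650 = 0.0000859.

T = 0.0000859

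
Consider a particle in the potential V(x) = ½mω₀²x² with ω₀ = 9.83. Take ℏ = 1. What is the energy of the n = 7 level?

E = 73.7

The oscillator eigenvalues are E_n = ℏω₀(n + ½), so E_7 = 9.83 × 7.5 = 73.73.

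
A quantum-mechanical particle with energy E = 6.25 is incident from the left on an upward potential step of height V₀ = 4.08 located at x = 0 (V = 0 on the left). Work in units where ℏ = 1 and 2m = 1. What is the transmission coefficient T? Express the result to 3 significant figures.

T = 0.933

The wavenumbers are k₁ = √(2mE)/ℏ = 2.500 on the left and k₂ = √(2m(E − V₀))/ℏ = 1.473 on the right.
Continuity of ψ and ψ′ at the step yields the reflection amplitude r = (k₁ − k₂)/(k₁ + k₂) = 0.2585; thus R = |r|² = 0.06680, T = 0.9332.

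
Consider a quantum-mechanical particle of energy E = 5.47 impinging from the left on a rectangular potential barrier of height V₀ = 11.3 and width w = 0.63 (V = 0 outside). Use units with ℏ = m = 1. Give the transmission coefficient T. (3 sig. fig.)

T = 0.0527

E < V₀: inside the barrier ψ ∝ e^{±κx} with κ = √(2m(V₀ − E))/ℏ = 3.415.
κw = 2.151, sinh(κw) = 4.240.
Matching ψ, ψ′ at both faces gives T = [1 + V₀² sinh²(κw) / (4E(V₀ − E))]⁻¹ = 1/18.99 = 0.0527.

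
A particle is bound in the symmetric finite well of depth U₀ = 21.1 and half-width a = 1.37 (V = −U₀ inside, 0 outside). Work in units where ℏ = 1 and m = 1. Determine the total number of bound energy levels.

N = 6

The dimensionless depth is z₀ = a√(2mU₀)/ℏ = 1.37 × √(42.20) = 8.900.
A new bound state (alternating even/odd) appears each time z₀ passes a multiple of π/2, so N = ⌊2z₀/π⌋ + 1 = ⌊5.666⌋ + 1 = 6.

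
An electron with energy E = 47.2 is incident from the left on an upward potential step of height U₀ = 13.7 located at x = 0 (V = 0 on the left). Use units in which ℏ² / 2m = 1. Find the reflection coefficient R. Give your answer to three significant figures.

R = 0.00731

The wavenumbers are k₁ = √(2mE)/ℏ = 6.870 on the left and k₂ = √(2m(E − U₀))/ℏ = 5.788 on the right.
Matching ψ and ψ′ at x = 0 gives r = (k₁ − k₂)/(k₁ + k₂), so R = r² = 0.007311 and T = 1 − R = 0.9927.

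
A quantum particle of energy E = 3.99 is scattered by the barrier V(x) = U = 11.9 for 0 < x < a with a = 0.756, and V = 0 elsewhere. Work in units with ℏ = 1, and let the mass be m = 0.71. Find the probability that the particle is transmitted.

T = 0.0222

E < U: inside the barrier ψ ∝ e^{±κx} with κ = √(2m(U − E))/ℏ = 3.351.
κa = 2.534, sinh(κa) = 6.260.
Matching ψ, ψ′ at both faces gives T = [1 + U² sinh²(κa) / (4E(U − E))]⁻¹ = 1/44.96 = 0.0222.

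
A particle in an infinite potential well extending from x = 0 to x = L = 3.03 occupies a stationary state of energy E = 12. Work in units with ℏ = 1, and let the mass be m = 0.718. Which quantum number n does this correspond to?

n = 4

For an infinite well E_n = n²π²ℏ²/(2mL²), so n = (L/πℏ)√(2mE).
n = (3.03/π) × √(2 × 0.718 × 12) = 4.004 → n = 4.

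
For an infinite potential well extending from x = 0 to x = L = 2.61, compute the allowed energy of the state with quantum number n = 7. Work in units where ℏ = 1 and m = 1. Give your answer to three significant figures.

Requiring ψ(0) = ψ(L) = 0 quantises k = nπ/L, hence E_n = ℏ²k²/2m = n²π²ℏ²/(2mL²).
E_7 = 7² × π² / (2 × 1 × 2.61²) = 35.50.

E = 35.5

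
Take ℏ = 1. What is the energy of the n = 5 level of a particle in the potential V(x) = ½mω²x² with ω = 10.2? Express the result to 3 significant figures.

The oscillator eigenvalues are E_n = ℏω(n + ½), so E_5 = 10.2 × 5.5 = 56.10.

E = 56.1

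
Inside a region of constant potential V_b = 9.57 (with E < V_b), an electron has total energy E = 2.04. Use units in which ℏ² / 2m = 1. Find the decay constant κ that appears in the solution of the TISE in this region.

Since E < V_b the TISE in this region is ψ'' = κ²ψ with κ = √(2m(V_b − E))/ℏ.
κ = √(2 × 0.5 × 7.53) = 2.744.

κ = 2.74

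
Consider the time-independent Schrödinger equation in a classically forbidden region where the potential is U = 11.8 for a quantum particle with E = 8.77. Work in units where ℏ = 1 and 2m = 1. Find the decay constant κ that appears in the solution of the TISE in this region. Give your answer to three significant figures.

κ = 1.74

Since E < U the TISE in this region is ψ'' = κ²ψ with κ = √(2m(U − E))/ℏ.
κ = √(2 × 0.5 × 3.03) = 1.741.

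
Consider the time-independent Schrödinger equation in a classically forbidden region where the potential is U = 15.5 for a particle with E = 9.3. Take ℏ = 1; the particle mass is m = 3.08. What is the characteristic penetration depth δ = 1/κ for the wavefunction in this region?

Since E < U the TISE in this region is ψ'' = κ²ψ with κ = √(2m(U − E))/ℏ.
κ = √(2 × 3.08 × 6.2) = 6.180. The penetration depth is δ = 1/κ = 0.162.

δ = 0.162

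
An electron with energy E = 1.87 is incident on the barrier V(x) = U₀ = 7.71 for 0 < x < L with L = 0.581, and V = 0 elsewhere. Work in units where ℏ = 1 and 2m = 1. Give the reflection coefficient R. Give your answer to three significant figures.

E < U₀: inside the barrier ψ ∝ e^{±κx} with κ = √(2m(U₀ − E))/ℏ = 2.417.
κL = 1.404, sinh(κL) = 1.913.
The exact tunnelling result is T⁻¹ = 1 + U₀² sinh²(κL) / [4E(U₀ − E)] = 5.980, so T = 0.167.
R = 1 − T = 0.833.

R = 0.833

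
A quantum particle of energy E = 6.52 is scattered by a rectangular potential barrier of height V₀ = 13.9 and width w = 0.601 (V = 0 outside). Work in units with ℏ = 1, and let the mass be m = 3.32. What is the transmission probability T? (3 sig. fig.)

T = 0.000883

E < V₀: inside the barrier ψ ∝ e^{±κx} with κ = √(2m(V₀ − E))/ℏ = 7.000.
κw = 4.207, sinh(κw) = 33.57.
Matching ψ, ψ′ at both faces gives T = [1 + V₀² sinh²(κw) / (4E(V₀ − E))]⁻¹ = 1/1133 = 0.000883.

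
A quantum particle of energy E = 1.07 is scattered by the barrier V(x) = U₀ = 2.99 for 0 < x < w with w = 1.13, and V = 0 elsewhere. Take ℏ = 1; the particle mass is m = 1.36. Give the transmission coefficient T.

T = 0.0208

E < U₀: inside the barrier ψ ∝ e^{±κx} with κ = √(2m(U₀ − E))/ℏ = 2.285.
κw = 2.582, sinh(κw) = 6.576.
The exact tunnelling result is T⁻¹ = 1 + U₀² sinh²(κw) / [4E(U₀ − E)] = 48.05, so T = 0.0208.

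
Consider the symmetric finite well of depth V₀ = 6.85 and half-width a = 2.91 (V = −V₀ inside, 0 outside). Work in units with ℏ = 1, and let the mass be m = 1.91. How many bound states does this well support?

N = 10

Define the well-strength parameter z₀ = (a/ℏ)√(2mV₀) = 2.91 × √(2·1.91·6.85) = 14.89.
The even/odd transcendental equations gain one root per π/2 in z₀, giving N = 1 + ⌊2z₀/π⌋ = 1 + ⌊9.477⌋ = 10.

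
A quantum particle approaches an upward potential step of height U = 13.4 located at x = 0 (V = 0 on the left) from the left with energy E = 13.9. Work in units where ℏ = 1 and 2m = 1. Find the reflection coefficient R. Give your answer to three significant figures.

R = 0.464

The wavenumbers are k₁ = √(2mE)/ℏ = 3.728 on the left and k₂ = √(2m(E − U))/ℏ = 0.7071 on the right.
Matching ψ and ψ′ at x = 0 gives r = (k₁ − k₂)/(k₁ + k₂), so R = r² = 0.4640 and T = 1 − R = 0.5360.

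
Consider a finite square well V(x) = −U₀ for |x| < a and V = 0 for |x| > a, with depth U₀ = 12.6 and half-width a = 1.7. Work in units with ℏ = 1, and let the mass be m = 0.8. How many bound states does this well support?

The dimensionless depth is z₀ = a√(2mU₀)/ℏ = 1.7 × √(20.16) = 7.633.
A new bound state (alternating even/odd) appears each time z₀ passes a multiple of π/2, so N = ⌊2z₀/π⌋ + 1 = ⌊4.859⌋ + 1 = 5.

N = 5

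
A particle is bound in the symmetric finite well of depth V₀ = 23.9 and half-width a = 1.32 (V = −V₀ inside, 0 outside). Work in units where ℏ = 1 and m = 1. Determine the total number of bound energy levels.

N = 6

The dimensionless depth is z₀ = a√(2mV₀)/ℏ = 1.32 × √(47.80) = 9.126.
The even/odd transcendental equations gain one root per π/2 in z₀, giving N = 1 + ⌊2z₀/π⌋ = 1 + ⌊5.810⌋ = 6.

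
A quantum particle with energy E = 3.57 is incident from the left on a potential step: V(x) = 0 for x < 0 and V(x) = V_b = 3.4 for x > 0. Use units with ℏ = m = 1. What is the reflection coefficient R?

R = 0.412

On each side the TISE gives plane waves with k = √(2m(E − V))/ℏ: k₁ = √(2·1·3.57) = 2.672, k₂ = √(2·1·0.17) = 0.5831.
Continuity of ψ and ψ′ at the step yields the reflection amplitude r = (k₁ − k₂)/(k₁ + k₂) = 0.6417; thus R = |r|² = 0.4118, T = 0.5882.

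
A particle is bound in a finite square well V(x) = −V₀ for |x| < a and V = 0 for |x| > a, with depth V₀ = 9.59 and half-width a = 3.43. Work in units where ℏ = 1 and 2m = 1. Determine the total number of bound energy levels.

N = 7

The dimensionless depth is z₀ = a√(2mV₀)/ℏ = 3.43 × √(9.590) = 10.62.
A new bound state (alternating even/odd) appears each time z₀ passes a multiple of π/2, so N = ⌊2z₀/π⌋ + 1 = ⌊6.762⌋ + 1 = 7.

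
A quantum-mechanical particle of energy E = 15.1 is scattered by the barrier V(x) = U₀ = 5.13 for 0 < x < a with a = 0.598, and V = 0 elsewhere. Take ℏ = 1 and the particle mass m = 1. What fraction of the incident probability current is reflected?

R = 0.00893

E > U₀: inside the barrier k₂ = √(2m(E − U₀))/ℏ = 4.465, k₂a = 2.670.
Matching at both interfaces gives T⁻¹ = 1 + U₀² sin²(k₂a) / [4E(E − U₀)] = 1.009, hence T = 0.991.
R = 1 − T = 0.00893.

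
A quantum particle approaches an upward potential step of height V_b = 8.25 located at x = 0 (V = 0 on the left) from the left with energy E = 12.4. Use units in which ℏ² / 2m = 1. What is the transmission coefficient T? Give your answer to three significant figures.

T = 0.929

The wavenumbers are k₁ = √(2mE)/ℏ = 3.521 on the left and k₂ = √(2m(E − V_b))/ℏ = 2.037 on the right.
Matching ψ and ψ′ at x = 0 gives r = (k₁ − k₂)/(k₁ + k₂), so R = r² = 0.07130 and T = 1 − R = 0.9287.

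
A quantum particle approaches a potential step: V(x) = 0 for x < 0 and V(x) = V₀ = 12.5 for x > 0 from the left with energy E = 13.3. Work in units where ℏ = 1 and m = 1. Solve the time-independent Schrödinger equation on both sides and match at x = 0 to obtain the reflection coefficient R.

On each side the TISE gives plane waves with k = √(2m(E − V))/ℏ: k₁ = √(2·1·13.3) = 5.158, k₂ = √(2·1·0.8) = 1.265.
Matching ψ and ψ′ at x = 0 gives r = (k₁ − k₂)/(k₁ + k₂), so R = r² = 0.3674 and T = 1 − R = 0.6326.

R = 0.367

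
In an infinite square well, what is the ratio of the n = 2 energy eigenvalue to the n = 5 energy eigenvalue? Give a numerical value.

0.16

E_n = n²π²ℏ²/(2mL²) so the ratio is n₂²/n₁² = 4/25 = 0.16.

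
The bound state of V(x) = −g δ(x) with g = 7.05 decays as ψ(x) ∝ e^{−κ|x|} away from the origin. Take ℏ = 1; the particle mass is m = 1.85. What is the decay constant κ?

κ = 13.0

Integrating the TISE across x = 0 gives the cusp condition ψ'(0⁺) − ψ'(0⁻) = −(2mg/ℏ²)ψ(0).
With ψ ∝ e^{−κ|x|} this yields −2κ = −2mg/ℏ², so κ = mg/ℏ² = 13.04.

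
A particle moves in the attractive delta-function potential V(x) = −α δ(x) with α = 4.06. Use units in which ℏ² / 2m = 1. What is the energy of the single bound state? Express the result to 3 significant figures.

For x ≠ 0 the bound state is ψ ∝ e^{−κ|x|}; integrating the TISE across the delta gives the cusp condition 2κ = 2mα/ℏ², so κ = 2.030.
Then E = −ℏ²κ²/(2m) = −mα²/(2ℏ²) = -4.121.

E = -4.12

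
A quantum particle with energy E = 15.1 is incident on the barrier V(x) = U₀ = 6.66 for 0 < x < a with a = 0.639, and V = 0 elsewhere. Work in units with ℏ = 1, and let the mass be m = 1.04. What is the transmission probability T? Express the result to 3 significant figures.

E > U₀: inside the barrier k₂ = √(2m(E − U₀))/ℏ = 4.190, k₂a = 2.677.
Matching at both interfaces gives T⁻¹ = 1 + U₀² sin²(k₂a) / [4E(E − U₀)] = 1.017, hence T = 0.983.

T = 0.983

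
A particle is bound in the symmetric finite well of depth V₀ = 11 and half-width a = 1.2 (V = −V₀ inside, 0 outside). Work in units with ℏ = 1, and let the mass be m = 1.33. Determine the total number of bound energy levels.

Define the well-strength parameter z₀ = (a/ℏ)√(2mV₀) = 1.2 × √(2·1.33·11) = 6.491.
A new bound state (alternating even/odd) appears each time z₀ passes a multiple of π/2, so N = ⌊2z₀/π⌋ + 1 = ⌊4.132⌋ + 1 = 5.

N = 5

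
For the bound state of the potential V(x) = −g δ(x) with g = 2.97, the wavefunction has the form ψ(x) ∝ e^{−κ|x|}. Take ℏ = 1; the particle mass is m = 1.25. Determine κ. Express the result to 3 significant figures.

κ = 3.71

Integrating the TISE across x = 0 gives the cusp condition ψ'(0⁺) − ψ'(0⁻) = −(2mg/ℏ²)ψ(0).
With ψ ∝ e^{−κ|x|} this yields −2κ = −2mg/ℏ², so κ = mg/ℏ² = 3.713.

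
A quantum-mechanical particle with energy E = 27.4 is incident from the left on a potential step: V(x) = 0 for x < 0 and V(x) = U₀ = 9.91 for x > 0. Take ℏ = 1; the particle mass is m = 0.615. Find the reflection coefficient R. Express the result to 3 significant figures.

R = 0.0125

The wavenumbers are k₁ = √(2mE)/ℏ = 5.805 on the left and k₂ = √(2m(E − U₀))/ℏ = 4.638 on the right.
Continuity of ψ and ψ′ at the step yields the reflection amplitude r = (k₁ − k₂)/(k₁ + k₂) = 0.1118; thus R = |r|² = 0.01249, T = 0.9875.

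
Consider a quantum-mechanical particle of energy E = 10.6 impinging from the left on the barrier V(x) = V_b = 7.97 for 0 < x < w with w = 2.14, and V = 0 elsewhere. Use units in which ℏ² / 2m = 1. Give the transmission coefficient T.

Above the barrier the interior wavenumber is k₂ = √(2m(E − V_b))/ℏ = 1.622, giving phase k₂w = 3.470.
T = [1 + V_b² sin²(k₂w) / (4E(E − V_b))]⁻¹ = 1/1.059 = 0.944.

T = 0.944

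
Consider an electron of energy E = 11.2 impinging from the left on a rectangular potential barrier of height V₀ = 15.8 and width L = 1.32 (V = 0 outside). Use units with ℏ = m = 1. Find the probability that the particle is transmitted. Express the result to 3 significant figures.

T = 0.00110

Since E < V₀ the interior solution is evanescent with decay constant κ = √(2m(V₀ − E))/ℏ = 3.033.
κL = 4.004, sinh(κL) = 27.39.
The exact tunnelling result is T⁻¹ = 1 + V₀² sinh²(κL) / [4E(V₀ − E)] = 910.0, so T = 0.00110.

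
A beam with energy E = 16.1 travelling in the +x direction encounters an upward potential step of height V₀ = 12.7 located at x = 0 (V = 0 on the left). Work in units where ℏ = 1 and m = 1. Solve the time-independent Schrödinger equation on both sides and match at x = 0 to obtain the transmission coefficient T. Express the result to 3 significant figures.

T = 0.863

On each side the TISE gives plane waves with k = √(2m(E − V))/ℏ: k₁ = √(2·1·16.1) = 5.675, k₂ = √(2·1·3.4) = 2.608.
Matching ψ and ψ′ at x = 0 gives r = (k₁ − k₂)/(k₁ + k₂), so R = r² = 0.1371 and T = 1 − R = 0.8629.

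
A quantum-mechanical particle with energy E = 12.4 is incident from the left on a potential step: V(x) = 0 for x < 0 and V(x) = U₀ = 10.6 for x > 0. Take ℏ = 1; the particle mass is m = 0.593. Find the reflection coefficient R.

On each side the TISE gives plane waves with k = √(2m(E − V))/ℏ: k₁ = √(2·0.593·12.4) = 3.835, k₂ = √(2·0.593·1.8) = 1.461.
Matching ψ and ψ′ at x = 0 gives r = (k₁ − k₂)/(k₁ + k₂), so R = r² = 0.2009 and T = 1 − R = 0.7991.

R = 0.201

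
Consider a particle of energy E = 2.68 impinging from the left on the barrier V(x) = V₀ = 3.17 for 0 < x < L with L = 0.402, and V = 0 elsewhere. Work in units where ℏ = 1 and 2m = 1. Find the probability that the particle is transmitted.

Since E < V₀ the interior solution is evanescent with decay constant κ = √(2m(V₀ − E))/ℏ = 0.7000.
κL = 0.2814, sinh(κL) = 0.2851.
Matching ψ, ψ′ at both faces gives T = [1 + V₀² sinh²(κL) / (4E(V₀ − E))]⁻¹ = 1/1.156 = 0.865.

T = 0.865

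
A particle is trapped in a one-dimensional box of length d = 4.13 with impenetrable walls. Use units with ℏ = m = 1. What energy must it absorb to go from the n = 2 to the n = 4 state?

ΔE = 3.47

E_n = n²π²ℏ²/(2md²), so ΔE = (4² − 2²) π²ℏ²/(2md²).
ΔE = 12 × π² / (2 × 1 × 4.13²) = 3.472.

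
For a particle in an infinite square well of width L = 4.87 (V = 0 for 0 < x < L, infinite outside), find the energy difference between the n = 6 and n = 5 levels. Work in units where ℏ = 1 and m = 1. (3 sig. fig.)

E_n = n²π²ℏ²/(2mL²), so ΔE = (6² − 5²) π²ℏ²/(2mL²).
ΔE = 11 × π² / (2 × 1 × 4.87²) = 2.289.

ΔE = 2.29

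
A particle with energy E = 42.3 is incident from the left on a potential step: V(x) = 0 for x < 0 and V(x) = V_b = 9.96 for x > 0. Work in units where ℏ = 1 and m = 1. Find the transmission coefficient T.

T = 0.996

On each side the TISE gives plane waves with k = √(2m(E − V))/ℏ: k₁ = √(2·1·42.3) = 9.198, k₂ = √(2·1·32.34) = 8.042.
Continuity of ψ and ψ′ at the step yields the reflection amplitude r = (k₁ − k₂)/(k₁ + k₂) = 0.06702; thus R = |r|² = 0.004492, T = 0.9955.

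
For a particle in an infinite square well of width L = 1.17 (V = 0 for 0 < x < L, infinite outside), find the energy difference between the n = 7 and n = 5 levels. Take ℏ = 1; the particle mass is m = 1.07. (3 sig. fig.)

ΔE = 80.9

E_n = n²π²ℏ²/(2mL²), so ΔE = (7² − 5²) π²ℏ²/(2mL²).
ΔE = 24 × π² / (2 × 1.07 × 1.17²) = 80.86.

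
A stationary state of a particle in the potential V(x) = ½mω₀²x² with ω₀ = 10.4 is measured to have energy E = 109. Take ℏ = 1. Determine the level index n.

n = 10

E_n = ℏω₀(n + ½) ⇒ n = E/(ℏω₀) − ½ = 109/10.4 − 0.5 = 9.981 → n = 10.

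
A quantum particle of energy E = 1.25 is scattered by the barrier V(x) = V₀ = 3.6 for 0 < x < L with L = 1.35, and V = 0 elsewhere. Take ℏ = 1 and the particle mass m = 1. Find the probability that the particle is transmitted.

E < V₀: inside the barrier ψ ∝ e^{±κx} with κ = √(2m(V₀ − E))/ℏ = 2.168.
κL = 2.927, sinh(κL) = 9.306.
The exact tunnelling result is T⁻¹ = 1 + V₀² sinh²(κL) / [4E(V₀ − E)] = 96.53, so T = 0.0104.

T = 0.0104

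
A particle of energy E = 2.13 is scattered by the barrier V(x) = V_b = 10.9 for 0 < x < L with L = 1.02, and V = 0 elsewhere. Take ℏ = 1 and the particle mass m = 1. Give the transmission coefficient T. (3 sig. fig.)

T = 0.000490

Since E < V_b the interior solution is evanescent with decay constant κ = √(2m(V_b − E))/ℏ = 4.188.
κL = 4.272, sinh(κL) = 35.82.
The exact tunnelling result is T⁻¹ = 1 + V_b² sinh²(κL) / [4E(V_b − E)] = 2041, so T = 0.000490.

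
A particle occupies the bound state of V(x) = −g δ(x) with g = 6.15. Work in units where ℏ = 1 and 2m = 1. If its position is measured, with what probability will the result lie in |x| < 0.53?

The normalised bound state is ψ = √κ e^{−κ|x|} with κ = mg/ℏ² = 3.075.
P(|x| < d) = ∫_{−d}^{d} κ e^{−2κ|x|} dx = 1 − e^{−2κd} = 1 − e^{−3.260} = 0.9616.

P = 0.962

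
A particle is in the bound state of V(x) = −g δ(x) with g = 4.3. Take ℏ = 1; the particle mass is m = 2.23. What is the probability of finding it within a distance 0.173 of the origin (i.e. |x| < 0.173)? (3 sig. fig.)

The normalised bound state is ψ = √κ e^{−κ|x|} with κ = mg/ℏ² = 9.589.
P(|x| < d) = ∫_{−d}^{d} κ e^{−2κ|x|} dx = 1 − e^{−2κd} = 1 − e^{−3.318} = 0.9638.

P = 0.964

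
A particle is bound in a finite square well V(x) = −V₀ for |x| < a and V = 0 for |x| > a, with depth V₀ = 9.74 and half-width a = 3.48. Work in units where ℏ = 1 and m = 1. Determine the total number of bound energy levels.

N = 10

Define the well-strength parameter z₀ = (a/ℏ)√(2mV₀) = 3.48 × √(2·1·9.74) = 15.36.
The even/odd transcendental equations gain one root per π/2 in z₀, giving N = 1 + ⌊2z₀/π⌋ = 1 + ⌊9.778⌋ = 10.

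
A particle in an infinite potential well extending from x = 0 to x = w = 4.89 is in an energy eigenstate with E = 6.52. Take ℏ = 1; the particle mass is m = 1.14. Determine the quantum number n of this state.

From E_n = n²π²ℏ²/(2mw²) invert to n = √(2mw²E)/(πℏ).
n = (4.89/π) × √(2 × 1.14 × 6.52) = 6.001 → n = 6.

n = 6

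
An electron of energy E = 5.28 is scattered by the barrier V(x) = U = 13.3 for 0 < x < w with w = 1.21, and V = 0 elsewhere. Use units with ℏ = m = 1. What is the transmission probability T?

T = 0.000237

E < U: inside the barrier ψ ∝ e^{±κx} with κ = √(2m(U − E))/ℏ = 4.005.
κw = 4.846, sinh(κw) = 63.61.
Matching ψ, ψ′ at both faces gives T = [1 + U² sinh²(κw) / (4E(U − E))]⁻¹ = 1/4227 = 0.000237.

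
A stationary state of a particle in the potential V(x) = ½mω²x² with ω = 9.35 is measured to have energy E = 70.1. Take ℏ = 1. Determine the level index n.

n = 7

E_n = ℏω(n + ½) ⇒ n = E/(ℏω) − ½ = 70.1/9.35 − 0.5 = 6.997 → n = 7.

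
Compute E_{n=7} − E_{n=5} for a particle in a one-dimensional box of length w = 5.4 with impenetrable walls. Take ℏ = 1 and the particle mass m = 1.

ΔE = 4.06

E_n = n²π²ℏ²/(2mw²), so ΔE = (7² − 5²) π²ℏ²/(2mw²).
ΔE = 24 × π² / (2 × 1 × 5.4²) = 4.062.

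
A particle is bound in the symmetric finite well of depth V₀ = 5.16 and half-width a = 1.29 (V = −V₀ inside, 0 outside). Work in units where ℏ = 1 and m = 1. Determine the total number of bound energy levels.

Define the well-strength parameter z₀ = (a/ℏ)√(2mV₀) = 1.29 × √(2·1·5.16) = 4.144.
The even/odd transcendental equations gain one root per π/2 in z₀, giving N = 1 + ⌊2z₀/π⌋ = 1 + ⌊2.638⌋ = 3.

N = 3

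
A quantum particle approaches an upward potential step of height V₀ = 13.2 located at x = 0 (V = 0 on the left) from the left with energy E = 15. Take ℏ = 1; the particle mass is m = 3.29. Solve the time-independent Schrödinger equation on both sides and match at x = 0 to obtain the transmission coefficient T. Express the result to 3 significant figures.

T = 0.764

On each side the TISE gives plane waves with k = √(2m(E − V))/ℏ: k₁ = √(2·3.29·15) = 9.935, k₂ = √(2·3.29·1.8) = 3.442.
Matching ψ and ψ′ at x = 0 gives r = (k₁ − k₂)/(k₁ + k₂), so R = r² = 0.2356 and T = 1 − R = 0.7644.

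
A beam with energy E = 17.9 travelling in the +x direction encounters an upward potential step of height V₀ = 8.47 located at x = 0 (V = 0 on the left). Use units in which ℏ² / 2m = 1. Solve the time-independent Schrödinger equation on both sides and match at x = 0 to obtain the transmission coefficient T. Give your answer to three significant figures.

The wavenumbers are k₁ = √(2mE)/ℏ = 4.231 on the left and k₂ = √(2m(E − V₀))/ℏ = 3.071 on the right.
Matching ψ and ψ′ at x = 0 gives r = (k₁ − k₂)/(k₁ + k₂), so R = r² = 0.02524 and T = 1 − R = 0.9748.

T = 0.975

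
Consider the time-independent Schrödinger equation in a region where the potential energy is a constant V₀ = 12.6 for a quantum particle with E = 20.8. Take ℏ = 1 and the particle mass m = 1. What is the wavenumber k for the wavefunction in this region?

With E > V₀ the solution is oscillatory, ψ ∝ e^{±ikx} with k = √(2m(E − V₀))/ℏ.
k = √(2 × 1 × 8.2) = 4.050.

k = 4.05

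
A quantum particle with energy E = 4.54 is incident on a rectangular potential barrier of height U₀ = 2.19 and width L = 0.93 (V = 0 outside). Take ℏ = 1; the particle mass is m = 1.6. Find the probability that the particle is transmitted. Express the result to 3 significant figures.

Above the barrier the interior wavenumber is k₂ = √(2m(E − U₀))/ℏ = 2.742, giving phase k₂L = 2.550.
Matching at both interfaces gives T⁻¹ = 1 + U₀² sin²(k₂L) / [4E(E − U₀)] = 1.035, hence T = 0.966.

T = 0.966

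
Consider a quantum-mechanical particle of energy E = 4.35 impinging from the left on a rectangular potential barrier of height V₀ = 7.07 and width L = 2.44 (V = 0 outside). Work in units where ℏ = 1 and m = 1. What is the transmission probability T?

Since E < V₀ the interior solution is evanescent with decay constant κ = √(2m(V₀ − E))/ℏ = 2.332.
κL = 5.691, sinh(κL) = 148.1.
Matching ψ, ψ′ at both faces gives T = [1 + V₀² sinh²(κL) / (4E(V₀ − E))]⁻¹ = 1/23160 = 0.0000432.

T = 0.0000432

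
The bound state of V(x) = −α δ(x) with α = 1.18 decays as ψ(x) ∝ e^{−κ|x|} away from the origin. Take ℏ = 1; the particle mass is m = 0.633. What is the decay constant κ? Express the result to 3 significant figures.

κ = 0.747

Integrate −(ℏ²/2m)ψ'' − αδ(x)ψ = Eψ from −ε to +ε: the ψ'' term gives ψ'(0⁺) − ψ'(0⁻) and the δ term gives −(2mα/ℏ²)ψ(0).
With ψ ∝ e^{−κ|x|} this yields −2κ = −2mα/ℏ², so κ = mα/ℏ² = 0.7469.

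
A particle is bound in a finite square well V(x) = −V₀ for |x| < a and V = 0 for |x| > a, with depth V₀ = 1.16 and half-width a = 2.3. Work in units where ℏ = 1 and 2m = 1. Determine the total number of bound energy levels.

N = 2

The dimensionless depth is z₀ = a√(2mV₀)/ℏ = 2.3 × √(1.160) = 2.477.
The even/odd transcendental equations gain one root per π/2 in z₀, giving N = 1 + ⌊2z₀/π⌋ = 1 + ⌊1.577⌋ = 2.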